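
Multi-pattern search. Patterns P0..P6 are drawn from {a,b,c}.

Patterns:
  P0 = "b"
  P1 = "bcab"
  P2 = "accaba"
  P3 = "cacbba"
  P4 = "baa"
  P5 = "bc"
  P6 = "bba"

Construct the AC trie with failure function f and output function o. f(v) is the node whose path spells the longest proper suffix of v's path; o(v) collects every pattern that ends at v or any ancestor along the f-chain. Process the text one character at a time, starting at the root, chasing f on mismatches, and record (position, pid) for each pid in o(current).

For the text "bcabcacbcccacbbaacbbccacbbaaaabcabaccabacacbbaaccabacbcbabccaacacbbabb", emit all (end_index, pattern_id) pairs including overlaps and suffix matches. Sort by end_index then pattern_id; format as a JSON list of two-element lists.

Construct AC machine:
Trie nodes:
  n0 'ε': a→5 b→1 c→11
  n1 'b': a→17 b→19 c→2  ←P0
  n2 'bc': a→3  ←P5
  n3 'bca': b→4
  n4 'bcab': ·  ←P1
  n5 'a': c→6
  n6 'ac': c→7
  n7 'acc': a→8
  n8 'acca': b→9
  n9 'accab': a→10
  n10 'accaba': ·  ←P2
  n11 'c': a→12
  n12 'ca': c→13
  n13 'cac': b→14
  n14 'cacb': b→15
  n15 'cacbb': a→16
  n16 'cacbba': ·  ←P3
  n17 'ba': a→18
  n18 'baa': ·  ←P4
  n19 'bb': a→20
  n20 'bba': ·  ←P6

Failure links (BFS by depth):
  fail(1) 'b': from fail(0)=0 chase 'b': 0 ⇒ 0;  out={0}∪out(0)={0}
  fail(5) 'a': from fail(0)=0 chase 'a': 0 ⇒ 0;  out=∅∪out(0)=∅
  fail(11) 'c': from fail(0)=0 chase 'c': 0 ⇒ 0;  out=∅∪out(0)=∅
  fail(2) 'bc': from fail(1)=0 chase 'c': 0 ⇒ 11;  out={5}∪out(11)={5}
  fail(6) 'ac': from fail(5)=0 chase 'c': 0 ⇒ 11;  out=∅∪out(11)=∅
  fail(12) 'ca': from fail(11)=0 chase 'a': 0 ⇒ 5;  out=∅∪out(5)=∅
  fail(17) 'ba': from fail(1)=0 chase 'a': 0 ⇒ 5;  out=∅∪out(5)=∅
  fail(19) 'bb': from fail(1)=0 chase 'b': 0 ⇒ 1;  out=∅∪out(1)={0}
  fail(3) 'bca': from fail(2)=11 chase 'a': 11 ⇒ 12;  out=∅∪out(12)=∅
  fail(7) 'acc': from fail(6)=11 chase 'c': 11→0 ⇒ 11;  out=∅∪out(11)=∅
  fail(13) 'cac': from fail(12)=5 chase 'c': 5 ⇒ 6;  out=∅∪out(6)=∅
  fail(18) 'baa': from fail(17)=5 chase 'a': 5→0 ⇒ 5;  out={4}∪out(5)={4}
  fail(20) 'bba': from fail(19)=1 chase 'a': 1 ⇒ 17;  out={6}∪out(17)={6}
  fail(4) 'bcab': from fail(3)=12 chase 'b': 12→5→0 ⇒ 1;  out={1}∪out(1)={0,1}
  fail(8) 'acca': from fail(7)=11 chase 'a': 11 ⇒ 12;  out=∅∪out(12)=∅
  fail(14) 'cacb': from fail(13)=6 chase 'b': 6→11→0 ⇒ 1;  out=∅∪out(1)={0}
  fail(9) 'accab': from fail(8)=12 chase 'b': 12→5→0 ⇒ 1;  out=∅∪out(1)={0}
  fail(15) 'cacbb': from fail(14)=1 chase 'b': 1 ⇒ 19;  out=∅∪out(19)={0}
  fail(10) 'accaba': from fail(9)=1 chase 'a': 1 ⇒ 17;  out={2}∪out(17)={2}
  fail(16) 'cacbba': from fail(15)=19 chase 'a': 19 ⇒ 20;  out={3}∪out(20)={3,6}

Scan:
[0] read 'b'  n0⇒n1  → match P0@[0:0]
[1] read 'c'  n1⇒n2  → match P5@[0:1]
[2] read 'a'  n2⇒n3
[3] read 'b'  n3⇒n4  → match P0@[3:3],P1@[0:3]
[4] read 'c'  n4⇒n2 (fail-walked)  → match P5@[3:4]
[5] read 'a'  n2⇒n3
[6] read 'c'  n3⇒n13 (fail-walked)
[7] read 'b'  n13⇒n14  → match P0@[7:7]
[8] read 'c'  n14⇒n2 (fail-walked)  → match P5@[7:8]
[9] read 'c'  n2⇒n11 (fail-walked)
[10] read 'c'  n11⇒n11 (fail-walked)
[11] read 'a'  n11⇒n12
[12] read 'c'  n12⇒n13
[13] read 'b'  n13⇒n14  → match P0@[13:13]
[14] read 'b'  n14⇒n15  → match P0@[14:14]
[15] read 'a'  n15⇒n16  → match P3@[10:15],P6@[13:15]
[16] read 'a'  n16⇒n18 (fail-walked)  → match P4@[14:16]
[17] read 'c'  n18⇒n6 (fail-walked)
[18] read 'b'  n6⇒n1 (fail-walked)  → match P0@[18:18]
[19] read 'b'  n1⇒n19  → match P0@[19:19]
[20] read 'c'  n19⇒n2 (fail-walked)  → match P5@[19:20]
[21] read 'c'  n2⇒n11 (fail-walked)
[22] read 'a'  n11⇒n12
[23] read 'c'  n12⇒n13
[24] read 'b'  n13⇒n14  → match P0@[24:24]
[25] read 'b'  n14⇒n15  → match P0@[25:25]
[26] read 'a'  n15⇒n16  → match P3@[21:26],P6@[24:26]
[27] read 'a'  n16⇒n18 (fail-walked)  → match P4@[25:27]
[28] read 'a'  n18⇒n5 (fail-walked)
[29] read 'a'  n5⇒n5 (fail-walked)
[30] read 'b'  n5⇒n1 (fail-walked)  → match P0@[30:30]
[31] read 'c'  n1⇒n2  → match P5@[30:31]
[32] read 'a'  n2⇒n3
[33] read 'b'  n3⇒n4  → match P0@[33:33],P1@[30:33]
[34] read 'a'  n4⇒n17 (fail-walked)
[35] read 'c'  n17⇒n6 (fail-walked)
[36] read 'c'  n6⇒n7
[37] read 'a'  n7⇒n8
[38] read 'b'  n8⇒n9  → match P0@[38:38]
[39] read 'a'  n9⇒n10  → match P2@[34:39]
[40] read 'c'  n10⇒n6 (fail-walked)
[41] read 'a'  n6⇒n12 (fail-walked)
[42] read 'c'  n12⇒n13
[43] read 'b'  n13⇒n14  → match P0@[43:43]
[44] read 'b'  n14⇒n15  → match P0@[44:44]
[45] read 'a'  n15⇒n16  → match P3@[40:45],P6@[43:45]
[46] read 'a'  n16⇒n18 (fail-walked)  → match P4@[44:46]
[47] read 'c'  n18⇒n6 (fail-walked)
[48] read 'c'  n6⇒n7
[49] read 'a'  n7⇒n8
[50] read 'b'  n8⇒n9  → match P0@[50:50]
[51] read 'a'  n9⇒n10  → match P2@[46:51]
[52] read 'c'  n10⇒n6 (fail-walked)
[53] read 'b'  n6⇒n1 (fail-walked)  → match P0@[53:53]
[54] read 'c'  n1⇒n2  → match P5@[53:54]
[55] read 'b'  n2⇒n1 (fail-walked)  → match P0@[55:55]
[56] read 'a'  n1⇒n17
[57] read 'b'  n17⇒n1 (fail-walked)  → match P0@[57:57]
[58] read 'c'  n1⇒n2  → match P5@[57:58]
[59] read 'c'  n2⇒n11 (fail-walked)
[60] read 'a'  n11⇒n12
[61] read 'a'  n12⇒n5 (fail-walked)
[62] read 'c'  n5⇒n6
[63] read 'a'  n6⇒n12 (fail-walked)
[64] read 'c'  n12⇒n13
[65] read 'b'  n13⇒n14  → match P0@[65:65]
[66] read 'b'  n14⇒n15  → match P0@[66:66]
[67] read 'a'  n15⇒n16  → match P3@[62:67],P6@[65:67]
[68] read 'b'  n16⇒n1 (fail-walked)  → match P0@[68:68]
[69] read 'b'  n1⇒n19  → match P0@[69:69]

Result: [[0,0],[1,5],[3,0],[3,1],[4,5],[7,0],[8,5],[13,0],[14,0],[15,3],[15,6],[16,4],[18,0],[19,0],[20,5],[24,0],[25,0],[26,3],[26,6],[27,4],[30,0],[31,5],[33,0],[33,1],[38,0],[39,2],[43,0],[44,0],[45,3],[45,6],[46,4],[50,0],[51,2],[53,0],[54,5],[55,0],[57,0],[58,5],[65,0],[66,0],[67,3],[67,6],[68,0],[69,0]]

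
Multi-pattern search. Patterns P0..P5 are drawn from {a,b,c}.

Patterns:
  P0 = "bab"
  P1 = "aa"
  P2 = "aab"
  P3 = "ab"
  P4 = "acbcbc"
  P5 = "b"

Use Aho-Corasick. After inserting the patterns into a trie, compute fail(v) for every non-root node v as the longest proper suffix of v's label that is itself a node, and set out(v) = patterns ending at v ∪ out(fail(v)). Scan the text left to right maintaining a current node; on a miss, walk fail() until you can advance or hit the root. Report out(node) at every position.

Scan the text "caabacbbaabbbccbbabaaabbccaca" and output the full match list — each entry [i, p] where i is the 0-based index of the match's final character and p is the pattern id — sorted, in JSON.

Construct AC machine:
Trie (insert patterns):
  0='ε' goto a→4 b→1
  1='b' goto a→2  ←P5
  2='ba' goto b→3
  3='bab' goto ·  ←P0
  4='a' goto a→5 b→7 c→8
  5='aa' goto b→6  ←P1
  6='aab' goto ·  ←P2
  7='ab' goto ·  ←P3
  8='ac' goto b→9
  9='acb' goto c→10
  10='acbc' goto b→11
  11='acbcb' goto c→12
  12='acbcbc' goto ·  ←P4

BFS fail/out derivation:
  n1('b'): parent n0 fail=0; on 'b' 0 → fail=0;  out {5}∪∅={5}
  n4('a'): parent n0 fail=0; on 'a' 0 → fail=0;  out ∅∪∅=∅
  n2('ba'): parent n1 fail=0; on 'a' 0 → fail=4;  out ∅∪∅=∅
  n5('aa'): parent n4 fail=0; on 'a' 0 → fail=4;  out {1}∪∅={1}
  n7('ab'): parent n4 fail=0; on 'b' 0 → fail=1;  out {3}∪{5}={3,5}
  n8('ac'): parent n4 fail=0; on 'c' 0 → fail=0;  out ∅∪∅=∅
  n3('bab'): parent n2 fail=4; on 'b' 4 → fail=7;  out {0}∪{3,5}={0,3,5}
  n6('aab'): parent n5 fail=4; on 'b' 4 → fail=7;  out {2}∪{3,5}={2,3,5}
  n9('acb'): parent n8 fail=0; on 'b' 0 → fail=1;  out ∅∪{5}={5}
  n10('acbc'): parent n9 fail=1; on 'c' 1→0 → fail=0;  out ∅∪∅=∅
  n11('acbcb'): parent n10 fail=0; on 'b' 0 → fail=1;  out ∅∪{5}={5}
  n12('acbcbc'): parent n11 fail=1; on 'c' 1→0 → fail=0;  out {4}∪∅={4}

Run:
i=0 'c': node 0→0
i=1 'a': node 0→4
i=2 'a': node 4→5  ** P1@[1:2]
i=3 'b': node 5→6  ** P2@[1:3],P3@[2:3],P5@[3:3]
i=4 'a': node 6→2 ·f
i=5 'c': node 2→8 ·f
i=6 'b': node 8→9  ** P5@[6:6]
i=7 'b': node 9→1 ·f  ** P5@[7:7]
i=8 'a': node 1→2
i=9 'a': node 2→5 ·f  ** P1@[8:9]
i=10 'b': node 5→6  ** P2@[8:10],P3@[9:10],P5@[10:10]
i=11 'b': node 6→1 ·f  ** P5@[11:11]
i=12 'b': node 1→1 ·f  ** P5@[12:12]
i=13 'c': node 1→0 ·f
i=14 'c': node 0→0
i=15 'b': node 0→1  ** P5@[15:15]
i=16 'b': node 1→1 ·f  ** P5@[16:16]
i=17 'a': node 1→2
i=18 'b': node 2→3  ** P0@[16:18],P3@[17:18],P5@[18:18]
i=19 'a': node 3→2 ·f
i=20 'a': node 2→5 ·f  ** P1@[19:20]
i=21 'a': node 5→5 ·f  ** P1@[20:21]
i=22 'b': node 5→6  ** P2@[20:22],P3@[21:22],P5@[22:22]
i=23 'b': node 6→1 ·f  ** P5@[23:23]
i=24 'c': node 1→0 ·f
i=25 'c': node 0→0
i=26 'a': node 0→4
i=27 'c': node 4→8
i=28 'a': node 8→4 ·f

Result: [[2,1],[3,2],[3,3],[3,5],[6,5],[7,5],[9,1],[10,2],[10,3],[10,5],[11,5],[12,5],[15,5],[16,5],[18,0],[18,3],[18,5],[20,1],[21,1],[22,2],[22,3],[22,5],[23,5]]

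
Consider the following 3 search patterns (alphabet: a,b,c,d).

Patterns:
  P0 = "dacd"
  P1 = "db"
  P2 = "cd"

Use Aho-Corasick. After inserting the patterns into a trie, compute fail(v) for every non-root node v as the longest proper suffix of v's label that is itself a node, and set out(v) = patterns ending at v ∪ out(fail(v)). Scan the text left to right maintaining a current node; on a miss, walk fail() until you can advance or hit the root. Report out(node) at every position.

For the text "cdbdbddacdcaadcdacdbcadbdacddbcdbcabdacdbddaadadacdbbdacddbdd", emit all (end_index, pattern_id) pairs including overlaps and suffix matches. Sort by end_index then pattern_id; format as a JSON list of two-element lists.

Construct AC machine:
Trie nodes:
  n0 'ε': c→6 d→1
  n1 'd': a→2 b→5
  n2 'da': c→3
  n3 'dac': d→4
  n4 'dacd': ·  [P0 ends]
  n5 'db': ·  [P1 ends]
  n6 'c': d→7
  n7 'cd': ·  [P2 ends]

BFS fail/out derivation:
  fail(1) 'd': from fail(0)=0 chase 'd': 0 ⇒ 0;  out=∅∪out(0)=∅
  fail(6) 'c': from fail(0)=0 chase 'c': 0 ⇒ 0;  out=∅∪out(0)=∅
  fail(2) 'da': from fail(1)=0 chase 'a': 0 ⇒ 0;  out=∅∪out(0)=∅
  fail(5) 'db': from fail(1)=0 chase 'b': 0 ⇒ 0;  out={1}∪out(0)={1}
  fail(7) 'cd': from fail(6)=0 chase 'd': 0 ⇒ 1;  out={2}∪out(1)={2}
  fail(3) 'dac': from fail(2)=0 chase 'c': 0 ⇒ 6;  out=∅∪out(6)=∅
  fail(4) 'dacd': from fail(3)=6 chase 'd': 6 ⇒ 7;  out={0}∪out(7)={0,2}

Text stream:
[0] read 'c'  n0⇒n6
[1] read 'd'  n6⇒n7  → match P2@[0:1]
[2] read 'b'  n7⇒n5 (fail-walked)  → match P1@[1:2]
[3] read 'd'  n5⇒n1 (fail-walked)
[4] read 'b'  n1⇒n5  → match P1@[3:4]
[5] read 'd'  n5⇒n1 (fail-walked)
[6] read 'd'  n1⇒n1 (fail-walked)
[7] read 'a'  n1⇒n2
[8] read 'c'  n2⇒n3
[9] read 'd'  n3⇒n4  → match P0@[6:9],P2@[8:9]
[10] read 'c'  n4⇒n6 (fail-walked)
[11] read 'a'  n6⇒n0 (fail-walked)
[12] read 'a'  n0⇒n0
[13] read 'd'  n0⇒n1
[14] read 'c'  n1⇒n6 (fail-walked)
[15] read 'd'  n6⇒n7  → match P2@[14:15]
[16] read 'a'  n7⇒n2 (fail-walked)
[17] read 'c'  n2⇒n3
[18] read 'd'  n3⇒n4  → match P0@[15:18],P2@[17:18]
[19] read 'b'  n4⇒n5 (fail-walked)  → match P1@[18:19]
[20] read 'c'  n5⇒n6 (fail-walked)
[21] read 'a'  n6⇒n0 (fail-walked)
[22] read 'd'  n0⇒n1
[23] read 'b'  n1⇒n5  → match P1@[22:23]
[24] read 'd'  n5⇒n1 (fail-walked)
[25] read 'a'  n1⇒n2
[26] read 'c'  n2⇒n3
[27] read 'd'  n3⇒n4  → match P0@[24:27],P2@[26:27]
[28] read 'd'  n4⇒n1 (fail-walked)
[29] read 'b'  n1⇒n5  → match P1@[28:29]
[30] read 'c'  n5⇒n6 (fail-walked)
[31] read 'd'  n6⇒n7  → match P2@[30:31]
[32] read 'b'  n7⇒n5 (fail-walked)  → match P1@[31:32]
[33] read 'c'  n5⇒n6 (fail-walked)
[34] read 'a'  n6⇒n0 (fail-walked)
[35] read 'b'  n0⇒n0
[36] read 'd'  n0⇒n1
[37] read 'a'  n1⇒n2
[38] read 'c'  n2⇒n3
[39] read 'd'  n3⇒n4  → match P0@[36:39],P2@[38:39]
[40] read 'b'  n4⇒n5 (fail-walked)  → match P1@[39:40]
[41] read 'd'  n5⇒n1 (fail-walked)
[42] read 'd'  n1⇒n1 (fail-walked)
[43] read 'a'  n1⇒n2
[44] read 'a'  n2⇒n0 (fail-walked)
[45] read 'd'  n0⇒n1
[46] read 'a'  n1⇒n2
[47] read 'd'  n2⇒n1 (fail-walked)
[48] read 'a'  n1⇒n2
[49] read 'c'  n2⇒n3
[50] read 'd'  n3⇒n4  → match P0@[47:50],P2@[49:50]
[51] read 'b'  n4⇒n5 (fail-walked)  → match P1@[50:51]
[52] read 'b'  n5⇒n0 (fail-walked)
[53] read 'd'  n0⇒n1
[54] read 'a'  n1⇒n2
[55] read 'c'  n2⇒n3
[56] read 'd'  n3⇒n4  → match P0@[53:56],P2@[55:56]
[57] read 'd'  n4⇒n1 (fail-walked)
[58] read 'b'  n1⇒n5  → match P1@[57:58]
[59] read 'd'  n5⇒n1 (fail-walked)
[60] read 'd'  n1⇒n1 (fail-walked)

All matches (sorted): [[1,2],[2,1],[4,1],[9,0],[9,2],[15,2],[18,0],[18,2],[19,1],[23,1],[27,0],[27,2],[29,1],[31,2],[32,1],[39,0],[39,2],[40,1],[50,0],[50,2],[51,1],[56,0],[56,2],[58,1]]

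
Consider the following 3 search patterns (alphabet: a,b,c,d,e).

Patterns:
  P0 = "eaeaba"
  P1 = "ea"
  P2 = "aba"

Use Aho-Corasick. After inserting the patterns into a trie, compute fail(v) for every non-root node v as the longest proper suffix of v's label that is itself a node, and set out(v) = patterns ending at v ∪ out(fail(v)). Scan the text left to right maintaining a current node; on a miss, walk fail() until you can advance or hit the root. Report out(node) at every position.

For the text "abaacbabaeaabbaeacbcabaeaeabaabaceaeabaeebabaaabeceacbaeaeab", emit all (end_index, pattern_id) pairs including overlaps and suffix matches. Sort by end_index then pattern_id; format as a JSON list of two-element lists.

Build automaton:
Trie (insert patterns):
  n0 'ε': a→7 e→1
  n1 'e': a→2
  n2 'ea': e→3  ←P1
  n3 'eae': a→4
  n4 'eaea': b→5
  n5 'eaeab': a→6
  n6 'eaeaba': ·  ←P0
  n7 'a': b→8
  n8 'ab': a→9
  n9 'aba': ·  ←P2

Failure links (BFS by depth):
  n1('e'): parent n0 fail=0; on 'e' 0 → fail=0;  out ∅∪∅=∅
  n7('a'): parent n0 fail=0; on 'a' 0 → fail=0;  out ∅∪∅=∅
  n2('ea'): parent n1 fail=0; on 'a' 0 → fail=7;  out {1}∪∅={1}
  n8('ab'): parent n7 fail=0; on 'b' 0 → fail=0;  out ∅∪∅=∅
  n3('eae'): parent n2 fail=7; on 'e' 7→0 → fail=1;  out ∅∪∅=∅
  n9('aba'): parent n8 fail=0; on 'a' 0 → fail=7;  out {2}∪∅={2}
  n4('eaea'): parent n3 fail=1; on 'a' 1 → fail=2;  out ∅∪{1}={1}
  n5('eaeab'): parent n4 fail=2; on 'b' 2→7 → fail=8;  out ∅∪∅=∅
  n6('eaeaba'): parent n5 fail=8; on 'a' 8 → fail=9;  out {0}∪{2}={0,2}

Run:
i=0 'a': node 0→7
i=1 'b': node 7→8
i=2 'a': node 8→9  emit P2@[0:2]
i=3 'a': node 9→7 (fail-walked)
i=4 'c': node 7→0 (fail-walked)
i=5 'b': node 0→0
i=6 'a': node 0→7
i=7 'b': node 7→8
i=8 'a': node 8→9  emit P2@[6:8]
i=9 'e': node 9→1 (fail-walked)
i=10 'a': node 1→2  emit P1@[9:10]
i=11 'a': node 2→7 (fail-walked)
i=12 'b': node 7→8
i=13 'b': node 8→0 (fail-walked)
i=14 'a': node 0→7
i=15 'e': node 7→1 (fail-walked)
i=16 'a': node 1→2  emit P1@[15:16]
i=17 'c': node 2→0 (fail-walked)
i=18 'b': node 0→0
i=19 'c': node 0→0
i=20 'a': node 0→7
i=21 'b': node 7→8
i=22 'a': node 8→9  emit P2@[20:22]
i=23 'e': node 9→1 (fail-walked)
i=24 'a': node 1→2  emit P1@[23:24]
i=25 'e': node 2→3
i=26 'a': node 3→4  emit P1@[25:26]
i=27 'b': node 4→5
i=28 'a': node 5→6  emit P0@[23:28],P2@[26:28]
i=29 'a': node 6→7 (fail-walked)
i=30 'b': node 7→8
i=31 'a': node 8→9  emit P2@[29:31]
i=32 'c': node 9→0 (fail-walked)
i=33 'e': node 0→1
i=34 'a': node 1→2  emit P1@[33:34]
i=35 'e': node 2→3
i=36 'a': node 3→4  emit P1@[35:36]
i=37 'b': node 4→5
i=38 'a': node 5→6  emit P0@[33:38],P2@[36:38]
i=39 'e': node 6→1 (fail-walked)
i=40 'e': node 1→1 (fail-walked)
i=41 'b': node 1→0 (fail-walked)
i=42 'a': node 0→7
i=43 'b': node 7→8
i=44 'a': node 8→9  emit P2@[42:44]
i=45 'a': node 9→7 (fail-walked)
i=46 'a': node 7→7 (fail-walked)
i=47 'b': node 7→8
i=48 'e': node 8→1 (fail-walked)
i=49 'c': node 1→0 (fail-walked)
i=50 'e': node 0→1
i=51 'a': node 1→2  emit P1@[50:51]
i=52 'c': node 2→0 (fail-walked)
i=53 'b': node 0→0
i=54 'a': node 0→7
i=55 'e': node 7→1 (fail-walked)
i=56 'a': node 1→2  emit P1@[55:56]
i=57 'e': node 2→3
i=58 'a': node 3→4  emit P1@[57:58]
i=59 'b': node 4→5

Matches: [[2,2],[8,2],[10,1],[16,1],[22,2],[24,1],[26,1],[28,0],[28,2],[31,2],[34,1],[36,1],[38,0],[38,2],[44,2],[51,1],[56,1],[58,1]]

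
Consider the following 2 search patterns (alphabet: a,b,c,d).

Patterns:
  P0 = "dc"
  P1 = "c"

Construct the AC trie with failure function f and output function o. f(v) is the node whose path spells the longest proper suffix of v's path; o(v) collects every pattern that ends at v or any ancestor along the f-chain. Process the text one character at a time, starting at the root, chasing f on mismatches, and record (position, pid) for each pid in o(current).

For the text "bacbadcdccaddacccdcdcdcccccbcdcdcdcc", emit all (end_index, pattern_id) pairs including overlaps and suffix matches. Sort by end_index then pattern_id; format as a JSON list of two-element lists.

Build automaton:
Trie (insert patterns):
  0='ε' goto c→3 d→1
  1='d' goto c→2
  2='dc' goto ·  ←P0
  3='c' goto ·  ←P1

Failure links (BFS by depth):
  fail(1) 'd': from fail(0)=0 chase 'd': 0 ⇒ 0;  out=∅∪out(0)=∅
  fail(3) 'c': from fail(0)=0 chase 'c': 0 ⇒ 0;  out={1}∪out(0)={1}
  fail(2) 'dc': from fail(1)=0 chase 'c': 0 ⇒ 3;  out={0}∪out(3)={0,1}

Scan:
[0] read 'b'  n0⇒n0
[1] read 'a'  n0⇒n0
[2] read 'c'  n0⇒n3  ** P1@[2:2]
[3] read 'b'  n3⇒n0 ·f
[4] read 'a'  n0⇒n0
[5] read 'd'  n0⇒n1
[6] read 'c'  n1⇒n2  ** P0@[5:6],P1@[6:6]
[7] read 'd'  n2⇒n1 ·f
[8] read 'c'  n1⇒n2  ** P0@[7:8],P1@[8:8]
[9] read 'c'  n2⇒n3 ·f  ** P1@[9:9]
[10] read 'a'  n3⇒n0 ·f
[11] read 'd'  n0⇒n1
[12] read 'd'  n1⇒n1 ·f
[13] read 'a'  n1⇒n0 ·f
[14] read 'c'  n0⇒n3  ** P1@[14:14]
[15] read 'c'  n3⇒n3 ·f  ** P1@[15:15]
[16] read 'c'  n3⇒n3 ·f  ** P1@[16:16]
[17] read 'd'  n3⇒n1 ·f
[18] read 'c'  n1⇒n2  ** P0@[17:18],P1@[18:18]
[19] read 'd'  n2⇒n1 ·f
[20] read 'c'  n1⇒n2  ** P0@[19:20],P1@[20:20]
[21] read 'd'  n2⇒n1 ·f
[22] read 'c'  n1⇒n2  ** P0@[21:22],P1@[22:22]
[23] read 'c'  n2⇒n3 ·f  ** P1@[23:23]
[24] read 'c'  n3⇒n3 ·f  ** P1@[24:24]
[25] read 'c'  n3⇒n3 ·f  ** P1@[25:25]
[26] read 'c'  n3⇒n3 ·f  ** P1@[26:26]
[27] read 'b'  n3⇒n0 ·f
[28] read 'c'  n0⇒n3  ** P1@[28:28]
[29] read 'd'  n3⇒n1 ·f
[30] read 'c'  n1⇒n2  ** P0@[29:30],P1@[30:30]
[31] read 'd'  n2⇒n1 ·f
[32] read 'c'  n1⇒n2  ** P0@[31:32],P1@[32:32]
[33] read 'd'  n2⇒n1 ·f
[34] read 'c'  n1⇒n2  ** P0@[33:34],P1@[34:34]
[35] read 'c'  n2⇒n3 ·f  ** P1@[35:35]

Matches: [[2,1],[6,0],[6,1],[8,0],[8,1],[9,1],[14,1],[15,1],[16,1],[18,0],[18,1],[20,0],[20,1],[22,0],[22,1],[23,1],[24,1],[25,1],[26,1],[28,1],[30,0],[30,1],[32,0],[32,1],[34,0],[34,1],[35,1]]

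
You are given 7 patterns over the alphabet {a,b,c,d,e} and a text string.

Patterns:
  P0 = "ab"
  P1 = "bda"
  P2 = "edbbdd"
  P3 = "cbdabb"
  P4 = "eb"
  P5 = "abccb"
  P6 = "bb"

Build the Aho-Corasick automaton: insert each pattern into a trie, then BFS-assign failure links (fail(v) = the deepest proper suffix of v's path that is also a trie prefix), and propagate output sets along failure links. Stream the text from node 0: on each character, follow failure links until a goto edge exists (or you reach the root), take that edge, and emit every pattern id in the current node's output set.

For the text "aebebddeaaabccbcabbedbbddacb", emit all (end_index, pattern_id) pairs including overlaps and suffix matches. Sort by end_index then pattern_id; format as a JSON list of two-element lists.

Build:
Trie (insert patterns):
  n0 'ε': a→1 b→3 c→12 e→6
  n1 'a': b→2
  n2 'ab': c→19  [P0 ends]
  n3 'b': b→22 d→4
  n4 'bd': a→5
  n5 'bda': ·  [P1 ends]
  n6 'e': b→18 d→7
  n7 'ed': b→8
  n8 'edb': b→9
  n9 'edbb': d→10
  n10 'edbbd': d→11
  n11 'edbbdd': ·  [P2 ends]
  n12 'c': b→13
  n13 'cb': d→14
  n14 'cbd': a→15
  n15 'cbda': b→16
  n16 'cbdab': b→17
  n17 'cbdabb': ·  [P3 ends]
  n18 'eb': ·  [P4 ends]
  n19 'abc': c→20
  n20 'abcc': b→21
  n21 'abccb': ·  [P5 ends]
  n22 'bb': ·  [P6 ends]

Failure links (BFS by depth):
  fail(1) 'a': from fail(0)=0 chase 'a': 0 ⇒ 0;  out=∅∪out(0)=∅
  fail(3) 'b': from fail(0)=0 chase 'b': 0 ⇒ 0;  out=∅∪out(0)=∅
  fail(6) 'e': from fail(0)=0 chase 'e': 0 ⇒ 0;  out=∅∪out(0)=∅
  fail(12) 'c': from fail(0)=0 chase 'c': 0 ⇒ 0;  out=∅∪out(0)=∅
  fail(2) 'ab': from fail(1)=0 chase 'b': 0 ⇒ 3;  out={0}∪out(3)={0}
  fail(4) 'bd': from fail(3)=0 chase 'd': 0 ⇒ 0;  out=∅∪out(0)=∅
  fail(7) 'ed': from fail(6)=0 chase 'd': 0 ⇒ 0;  out=∅∪out(0)=∅
  fail(13) 'cb': from fail(12)=0 chase 'b': 0 ⇒ 3;  out=∅∪out(3)=∅
  fail(18) 'eb': from fail(6)=0 chase 'b': 0 ⇒ 3;  out={4}∪out(3)={4}
  fail(22) 'bb': from fail(3)=0 chase 'b': 0 ⇒ 3;  out={6}∪out(3)={6}
  fail(5) 'bda': from fail(4)=0 chase 'a': 0 ⇒ 1;  out={1}∪out(1)={1}
  fail(8) 'edb': from fail(7)=0 chase 'b': 0 ⇒ 3;  out=∅∪out(3)=∅
  fail(14) 'cbd': from fail(13)=3 chase 'd': 3 ⇒ 4;  out=∅∪out(4)=∅
  fail(19) 'abc': from fail(2)=3 chase 'c': 3→0 ⇒ 12;  out=∅∪out(12)=∅
  fail(9) 'edbb': from fail(8)=3 chase 'b': 3 ⇒ 22;  out=∅∪out(22)={6}
  fail(15) 'cbda': from fail(14)=4 chase 'a': 4 ⇒ 5;  out=∅∪out(5)={1}
  fail(20) 'abcc': from fail(19)=12 chase 'c': 12→0 ⇒ 12;  out=∅∪out(12)=∅
  fail(10) 'edbbd': from fail(9)=22 chase 'd': 22→3 ⇒ 4;  out=∅∪out(4)=∅
  fail(16) 'cbdab': from fail(15)=5 chase 'b': 5→1 ⇒ 2;  out=∅∪out(2)={0}
  fail(21) 'abccb': from fail(20)=12 chase 'b': 12 ⇒ 13;  out={5}∪out(13)={5}
  fail(11) 'edbbdd': from fail(10)=4 chase 'd': 4→0 ⇒ 0;  out={2}∪out(0)={2}
  fail(17) 'cbdabb': from fail(16)=2 chase 'b': 2→3 ⇒ 22;  out={3}∪out(22)={3,6}

Text stream:
i=0 'a': node 0→1
i=1 'e': node 1→6 (fail-walked)
i=2 'b': node 6→18  emit P4@[1:2]
i=3 'e': node 18→6 (fail-walked)
i=4 'b': node 6→18  emit P4@[3:4]
i=5 'd': node 18→4 (fail-walked)
i=6 'd': node 4→0 (fail-walked)
i=7 'e': node 0→6
i=8 'a': node 6→1 (fail-walked)
i=9 'a': node 1→1 (fail-walked)
i=10 'a': node 1→1 (fail-walked)
i=11 'b': node 1→2  emit P0@[10:11]
i=12 'c': node 2→19
i=13 'c': node 19→20
i=14 'b': node 20→21  emit P5@[10:14]
i=15 'c': node 21→12 (fail-walked)
i=16 'a': node 12→1 (fail-walked)
i=17 'b': node 1→2  emit P0@[16:17]
i=18 'b': node 2→22 (fail-walked)  emit P6@[17:18]
i=19 'e': node 22→6 (fail-walked)
i=20 'd': node 6→7
i=21 'b': node 7→8
i=22 'b': node 8→9  emit P6@[21:22]
i=23 'd': node 9→10
i=24 'd': node 10→11  emit P2@[19:24]
i=25 'a': node 11→1 (fail-walked)
i=26 'c': node 1→12 (fail-walked)
i=27 'b': node 12→13

Matches: [[2,4],[4,4],[11,0],[14,5],[17,0],[18,6],[22,6],[24,2]]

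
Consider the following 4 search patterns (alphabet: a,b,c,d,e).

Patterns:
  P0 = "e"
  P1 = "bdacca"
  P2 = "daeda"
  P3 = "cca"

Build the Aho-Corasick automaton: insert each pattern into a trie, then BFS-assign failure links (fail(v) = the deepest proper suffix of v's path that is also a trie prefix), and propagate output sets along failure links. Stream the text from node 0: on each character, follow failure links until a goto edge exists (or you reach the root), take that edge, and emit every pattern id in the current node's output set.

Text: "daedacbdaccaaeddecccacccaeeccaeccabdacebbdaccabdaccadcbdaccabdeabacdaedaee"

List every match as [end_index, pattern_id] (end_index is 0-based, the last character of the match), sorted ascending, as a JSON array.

Construct AC machine:
Trie (insert patterns):
  n0 'ε': b→2 c→13 d→8 e→1
  n1 'e': ·  [P0 ends]
  n2 'b': d→3
  n3 'bd': a→4
  n4 'bda': c→5
  n5 'bdac': c→6
  n6 'bdacc': a→7
  n7 'bdacca': ·  [P1 ends]
  n8 'd': a→9
  n9 'da': e→10
  n10 'dae': d→11
  n11 'daed': a→12
  n12 'daeda': ·  [P2 ends]
  n13 'c': c→14
  n14 'cc': a→15
  n15 'cca': ·  [P3 ends]

BFS fail/out derivation:
  n1('e'): parent n0 fail=0; on 'e' 0 → fail=0;  out {0}∪∅={0}
  n2('b'): parent n0 fail=0; on 'b' 0 → fail=0;  out ∅∪∅=∅
  n8('d'): parent n0 fail=0; on 'd' 0 → fail=0;  out ∅∪∅=∅
  n13('c'): parent n0 fail=0; on 'c' 0 → fail=0;  out ∅∪∅=∅
  n3('bd'): parent n2 fail=0; on 'd' 0 → fail=8;  out ∅∪∅=∅
  n9('da'): parent n8 fail=0; on 'a' 0 → fail=0;  out ∅∪∅=∅
  n14('cc'): parent n13 fail=0; on 'c' 0 → fail=13;  out ∅∪∅=∅
  n4('bda'): parent n3 fail=8; on 'a' 8 → fail=9;  out ∅∪∅=∅
  n10('dae'): parent n9 fail=0; on 'e' 0 → fail=1;  out ∅∪{0}={0}
  n15('cca'): parent n14 fail=13; on 'a' 13→0 → fail=0;  out {3}∪∅={3}
  n5('bdac'): parent n4 fail=9; on 'c' 9→0 → fail=13;  out ∅∪∅=∅
  n11('daed'): parent n10 fail=1; on 'd' 1→0 → fail=8;  out ∅∪∅=∅
  n6('bdacc'): parent n5 fail=13; on 'c' 13 → fail=14;  out ∅∪∅=∅
  n12('daeda'): parent n11 fail=8; on 'a' 8 → fail=9;  out {2}∪∅={2}
  n7('bdacca'): parent n6 fail=14; on 'a' 14 → fail=15;  out {1}∪{3}={1,3}

Text stream:
[0] read 'd'  n0⇒n8
[1] read 'a'  n8⇒n9
[2] read 'e'  n9⇒n10  emit P0@[2:2]
[3] read 'd'  n10⇒n11
[4] read 'a'  n11⇒n12  emit P2@[0:4]
[5] read 'c'  n12⇒n13 ·f
[6] read 'b'  n13⇒n2 ·f
[7] read 'd'  n2⇒n3
[8] read 'a'  n3⇒n4
[9] read 'c'  n4⇒n5
[10] read 'c'  n5⇒n6
[11] read 'a'  n6⇒n7  emit P1@[6:11],P3@[9:11]
[12] read 'a'  n7⇒n0 ·f
[13] read 'e'  n0⇒n1  emit P0@[13:13]
[14] read 'd'  n1⇒n8 ·f
[15] read 'd'  n8⇒n8 ·f
[16] read 'e'  n8⇒n1 ·f  emit P0@[16:16]
[17] read 'c'  n1⇒n13 ·f
[18] read 'c'  n13⇒n14
[19] read 'c'  n14⇒n14 ·f
[20] read 'a'  n14⇒n15  emit P3@[18:20]
[21] read 'c'  n15⇒n13 ·f
[22] read 'c'  n13⇒n14
[23] read 'c'  n14⇒n14 ·f
[24] read 'a'  n14⇒n15  emit P3@[22:24]
[25] read 'e'  n15⇒n1 ·f  emit P0@[25:25]
[26] read 'e'  n1⇒n1 ·f  emit P0@[26:26]
[27] read 'c'  n1⇒n13 ·f
[28] read 'c'  n13⇒n14
[29] read 'a'  n14⇒n15  emit P3@[27:29]
[30] read 'e'  n15⇒n1 ·f  emit P0@[30:30]
[31] read 'c'  n1⇒n13 ·f
[32] read 'c'  n13⇒n14
[33] read 'a'  n14⇒n15  emit P3@[31:33]
[34] read 'b'  n15⇒n2 ·f
[35] read 'd'  n2⇒n3
[36] read 'a'  n3⇒n4
[37] read 'c'  n4⇒n5
[38] read 'e'  n5⇒n1 ·f  emit P0@[38:38]
[39] read 'b'  n1⇒n2 ·f
[40] read 'b'  n2⇒n2 ·f
[41] read 'd'  n2⇒n3
[42] read 'a'  n3⇒n4
[43] read 'c'  n4⇒n5
[44] read 'c'  n5⇒n6
[45] read 'a'  n6⇒n7  emit P1@[40:45],P3@[43:45]
[46] read 'b'  n7⇒n2 ·f
[47] read 'd'  n2⇒n3
[48] read 'a'  n3⇒n4
[49] read 'c'  n4⇒n5
[50] read 'c'  n5⇒n6
[51] read 'a'  n6⇒n7  emit P1@[46:51],P3@[49:51]
[52] read 'd'  n7⇒n8 ·f
[53] read 'c'  n8⇒n13 ·f
[54] read 'b'  n13⇒n2 ·f
[55] read 'd'  n2⇒n3
[56] read 'a'  n3⇒n4
[57] read 'c'  n4⇒n5
[58] read 'c'  n5⇒n6
[59] read 'a'  n6⇒n7  emit P1@[54:59],P3@[57:59]
[60] read 'b'  n7⇒n2 ·f
[61] read 'd'  n2⇒n3
[62] read 'e'  n3⇒n1 ·f  emit P0@[62:62]
[63] read 'a'  n1⇒n0 ·f
[64] read 'b'  n0⇒n2
[65] read 'a'  n2⇒n0 ·f
[66] read 'c'  n0⇒n13
[67] read 'd'  n13⇒n8 ·f
[68] read 'a'  n8⇒n9
[69] read 'e'  n9⇒n10  emit P0@[69:69]
[70] read 'd'  n10⇒n11
[71] read 'a'  n11⇒n12  emit P2@[67:71]
[72] read 'e'  n12⇒n10 ·f  emit P0@[72:72]
[73] read 'e'  n10⇒n1 ·f  emit P0@[73:73]

All matches (sorted): [[2,0],[4,2],[11,1],[11,3],[13,0],[16,0],[20,3],[24,3],[25,0],[26,0],[29,3],[30,0],[33,3],[38,0],[45,1],[45,3],[51,1],[51,3],[59,1],[59,3],[62,0],[69,0],[71,2],[72,0],[73,0]]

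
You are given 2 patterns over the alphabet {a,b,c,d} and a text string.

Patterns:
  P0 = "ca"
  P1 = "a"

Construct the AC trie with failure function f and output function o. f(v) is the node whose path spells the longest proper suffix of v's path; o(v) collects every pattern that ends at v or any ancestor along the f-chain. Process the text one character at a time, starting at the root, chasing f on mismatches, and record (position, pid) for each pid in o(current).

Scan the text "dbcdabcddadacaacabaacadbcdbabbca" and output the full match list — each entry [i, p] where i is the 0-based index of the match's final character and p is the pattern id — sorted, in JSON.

Build automaton:
Trie nodes:
  0='ε' goto a→3 c→1
  1='c' goto a→2
  2='ca' goto ·  [P0 ends]
  3='a' goto ·  [P1 ends]

Failure links (BFS by depth):
  fail(1) 'c': from fail(0)=0 chase 'c': 0 ⇒ 0;  out=∅∪out(0)=∅
  fail(3) 'a': from fail(0)=0 chase 'a': 0 ⇒ 0;  out={1}∪out(0)={1}
  fail(2) 'ca': from fail(1)=0 chase 'a': 0 ⇒ 3;  out={0}∪out(3)={0,1}

Scan:
pos 0 'd': at 0
pos 1 'b': at 0
pos 2 'c': at 1
pos 3 'd': at 0 ·f
pos 4 'a': at 3  ** P1@[4:4]
pos 5 'b': at 0 ·f
pos 6 'c': at 1
pos 7 'd': at 0 ·f
pos 8 'd': at 0
pos 9 'a': at 3  ** P1@[9:9]
pos 10 'd': at 0 ·f
pos 11 'a': at 3  ** P1@[11:11]
pos 12 'c': at 1 ·f
pos 13 'a': at 2  ** P0@[12:13],P1@[13:13]
pos 14 'a': at 3 ·f  ** P1@[14:14]
pos 15 'c': at 1 ·f
pos 16 'a': at 2  ** P0@[15:16],P1@[16:16]
pos 17 'b': at 0 ·f
pos 18 'a': at 3  ** P1@[18:18]
pos 19 'a': at 3 ·f  ** P1@[19:19]
pos 20 'c': at 1 ·f
pos 21 'a': at 2  ** P0@[20:21],P1@[21:21]
pos 22 'd': at 0 ·f
pos 23 'b': at 0
pos 24 'c': at 1
pos 25 'd': at 0 ·f
pos 26 'b': at 0
pos 27 'a': at 3  ** P1@[27:27]
pos 28 'b': at 0 ·f
pos 29 'b': at 0
pos 30 'c': at 1
pos 31 'a': at 2  ** P0@[30:31],P1@[31:31]

All matches (sorted): [[4,1],[9,1],[11,1],[13,0],[13,1],[14,1],[16,0],[16,1],[18,1],[19,1],[21,0],[21,1],[27,1],[31,0],[31,1]]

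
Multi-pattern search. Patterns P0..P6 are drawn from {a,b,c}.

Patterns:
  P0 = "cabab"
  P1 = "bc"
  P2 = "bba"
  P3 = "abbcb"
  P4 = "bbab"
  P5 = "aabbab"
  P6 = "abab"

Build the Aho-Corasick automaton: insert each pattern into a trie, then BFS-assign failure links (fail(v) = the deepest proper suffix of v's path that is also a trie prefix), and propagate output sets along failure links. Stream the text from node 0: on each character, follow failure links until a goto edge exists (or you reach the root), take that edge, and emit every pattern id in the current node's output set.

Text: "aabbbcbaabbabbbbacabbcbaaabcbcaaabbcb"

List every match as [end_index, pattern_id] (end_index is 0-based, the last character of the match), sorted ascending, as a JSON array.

Build automaton:
Trie (insert patterns):
  0='ε' goto a→10 b→6 c→1
  1='c' goto a→2
  2='ca' goto b→3
  3='cab' goto a→4
  4='caba' goto b→5
  5='cabab' goto ·  ←P0
  6='b' goto b→8 c→7
  7='bc' goto ·  ←P1
  8='bb' goto a→9
  9='bba' goto b→15  ←P2
  10='a' goto a→16 b→11
  11='ab' goto a→21 b→12
  12='abb' goto c→13
  13='abbc' goto b→14
  14='abbcb' goto ·  ←P3
  15='bbab' goto ·  ←P4
  16='aa' goto b→17
  17='aab' goto b→18
  18='aabb' goto a→19
  19='aabba' goto b→20
  20='aabbab' goto ·  ←P5
  21='aba' goto b→22
  22='abab' goto ·  ←P6

BFS fail/out derivation:
  n1('c'): parent n0 fail=0; on 'c' 0 → fail=0;  out ∅∪∅=∅
  n6('b'): parent n0 fail=0; on 'b' 0 → fail=0;  out ∅∪∅=∅
  n10('a'): parent n0 fail=0; on 'a' 0 → fail=0;  out ∅∪∅=∅
  n2('ca'): parent n1 fail=0; on 'a' 0 → fail=10;  out ∅∪∅=∅
  n7('bc'): parent n6 fail=0; on 'c' 0 → fail=1;  out {1}∪∅={1}
  n8('bb'): parent n6 fail=0; on 'b' 0 → fail=6;  out ∅∪∅=∅
  n11('ab'): parent n10 fail=0; on 'b' 0 → fail=6;  out ∅∪∅=∅
  n16('aa'): parent n10 fail=0; on 'a' 0 → fail=10;  out ∅∪∅=∅
  n3('cab'): parent n2 fail=10; on 'b' 10 → fail=11;  out ∅∪∅=∅
  n9('bba'): parent n8 fail=6; on 'a' 6→0 → fail=10;  out {2}∪∅={2}
  n12('abb'): parent n11 fail=6; on 'b' 6 → fail=8;  out ∅∪∅=∅
  n17('aab'): parent n16 fail=10; on 'b' 10 → fail=11;  out ∅∪∅=∅
  n21('aba'): parent n11 fail=6; on 'a' 6→0 → fail=10;  out ∅∪∅=∅
  n4('caba'): parent n3 fail=11; on 'a' 11 → fail=21;  out ∅∪∅=∅
  n13('abbc'): parent n12 fail=8; on 'c' 8→6 → fail=7;  out ∅∪{1}={1}
  n15('bbab'): parent n9 fail=10; on 'b' 10 → fail=11;  out {4}∪∅={4}
  n18('aabb'): parent n17 fail=11; on 'b' 11 → fail=12;  out ∅∪∅=∅
  n22('abab'): parent n21 fail=10; on 'b' 10 → fail=11;  out {6}∪∅={6}
  n5('cabab'): parent n4 fail=21; on 'b' 21 → fail=22;  out {0}∪{6}={0,6}
  n14('abbcb'): parent n13 fail=7; on 'b' 7→1→0 → fail=6;  out {3}∪∅={3}
  n19('aabba'): parent n18 fail=12; on 'a' 12→8 → fail=9;  out ∅∪{2}={2}
  n20('aabbab'): parent n19 fail=9; on 'b' 9 → fail=15;  out {5}∪{4}={4,5}

Scan:
pos 0 'a': at 10
pos 1 'a': at 16
pos 2 'b': at 17
pos 3 'b': at 18
pos 4 'b': at 8 (via fail)
pos 5 'c': at 7 (via fail)  → match P1@[4:5]
pos 6 'b': at 6 (via fail)
pos 7 'a': at 10 (via fail)
pos 8 'a': at 16
pos 9 'b': at 17
pos 10 'b': at 18
pos 11 'a': at 19  → match P2@[9:11]
pos 12 'b': at 20  → match P4@[9:12],P5@[7:12]
pos 13 'b': at 12 (via fail)
pos 14 'b': at 8 (via fail)
pos 15 'b': at 8 (via fail)
pos 16 'a': at 9  → match P2@[14:16]
pos 17 'c': at 1 (via fail)
pos 18 'a': at 2
pos 19 'b': at 3
pos 20 'b': at 12 (via fail)
pos 21 'c': at 13  → match P1@[20:21]
pos 22 'b': at 14  → match P3@[18:22]
pos 23 'a': at 10 (via fail)
pos 24 'a': at 16
pos 25 'a': at 16 (via fail)
pos 26 'b': at 17
pos 27 'c': at 7 (via fail)  → match P1@[26:27]
pos 28 'b': at 6 (via fail)
pos 29 'c': at 7  → match P1@[28:29]
pos 30 'a': at 2 (via fail)
pos 31 'a': at 16 (via fail)
pos 32 'a': at 16 (via fail)
pos 33 'b': at 17
pos 34 'b': at 18
pos 35 'c': at 13 (via fail)  → match P1@[34:35]
pos 36 'b': at 14  → match P3@[32:36]

Result: [[5,1],[11,2],[12,4],[12,5],[16,2],[21,1],[22,3],[27,1],[29,1],[35,1],[36,3]]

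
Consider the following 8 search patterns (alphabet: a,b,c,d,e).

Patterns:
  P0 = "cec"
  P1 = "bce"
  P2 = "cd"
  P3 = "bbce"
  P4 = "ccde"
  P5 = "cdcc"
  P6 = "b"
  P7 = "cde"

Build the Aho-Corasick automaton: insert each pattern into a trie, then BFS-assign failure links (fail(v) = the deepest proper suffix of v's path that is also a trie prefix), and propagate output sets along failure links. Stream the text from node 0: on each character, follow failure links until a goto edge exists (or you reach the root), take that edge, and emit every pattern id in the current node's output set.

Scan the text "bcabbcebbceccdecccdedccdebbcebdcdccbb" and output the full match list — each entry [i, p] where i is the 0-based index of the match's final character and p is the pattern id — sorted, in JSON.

Build automaton:
Trie nodes:
  n0 'ε': b→4 c→1
  n1 'c': c→11 d→7 e→2
  n2 'ce': c→3
  n3 'cec': ·  ←P0
  n4 'b': b→8 c→5  ←P6
  n5 'bc': e→6
  n6 'bce': ·  ←P1
  n7 'cd': c→14 e→16  ←P2
  n8 'bb': c→9
  n9 'bbc': e→10
  n10 'bbce': ·  ←P3
  n11 'cc': d→12
  n12 'ccd': e→13
  n13 'ccde': ·  ←P4
  n14 'cdc': c→15
  n15 'cdcc': ·  ←P5
  n16 'cde': ·  ←P7

BFS fail/out derivation:
  n1('c'): parent n0 fail=0; on 'c' 0 → fail=0;  out ∅∪∅=∅
  n4('b'): parent n0 fail=0; on 'b' 0 → fail=0;  out {6}∪∅={6}
  n2('ce'): parent n1 fail=0; on 'e' 0 → fail=0;  out ∅∪∅=∅
  n5('bc'): parent n4 fail=0; on 'c' 0 → fail=1;  out ∅∪∅=∅
  n7('cd'): parent n1 fail=0; on 'd' 0 → fail=0;  out {2}∪∅={2}
  n8('bb'): parent n4 fail=0; on 'b' 0 → fail=4;  out ∅∪{6}={6}
  n11('cc'): parent n1 fail=0; on 'c' 0 → fail=1;  out ∅∪∅=∅
  n3('cec'): parent n2 fail=0; on 'c' 0 → fail=1;  out {0}∪∅={0}
  n6('bce'): parent n5 fail=1; on 'e' 1 → fail=2;  out {1}∪∅={1}
  n9('bbc'): parent n8 fail=4; on 'c' 4 → fail=5;  out ∅∪∅=∅
  n12('ccd'): parent n11 fail=1; on 'd' 1 → fail=7;  out ∅∪{2}={2}
  n14('cdc'): parent n7 fail=0; on 'c' 0 → fail=1;  out ∅∪∅=∅
  n16('cde'): parent n7 fail=0; on 'e' 0 → fail=0;  out {7}∪∅={7}
  n10('bbce'): parent n9 fail=5; on 'e' 5 → fail=6;  out {3}∪{1}={1,3}
  n13('ccde'): parent n12 fail=7; on 'e' 7 → fail=16;  out {4}∪{7}={4,7}
  n15('cdcc'): parent n14 fail=1; on 'c' 1 → fail=11;  out {5}∪∅={5}

Run:
i=0 'b': node 0→4  → match P6@[0:0]
i=1 'c': node 4→5
i=2 'a': node 5→0 ·f
i=3 'b': node 0→4  → match P6@[3:3]
i=4 'b': node 4→8  → match P6@[4:4]
i=5 'c': node 8→9
i=6 'e': node 9→10  → match P1@[4:6],P3@[3:6]
i=7 'b': node 10→4 ·f  → match P6@[7:7]
i=8 'b': node 4→8  → match P6@[8:8]
i=9 'c': node 8→9
i=10 'e': node 9→10  → match P1@[8:10],P3@[7:10]
i=11 'c': node 10→3 ·f  → match P0@[9:11]
i=12 'c': node 3→11 ·f
i=13 'd': node 11→12  → match P2@[12:13]
i=14 'e': node 12→13  → match P4@[11:14],P7@[12:14]
i=15 'c': node 13→1 ·f
i=16 'c': node 1→11
i=17 'c': node 11→11 ·f
i=18 'd': node 11→12  → match P2@[17:18]
i=19 'e': node 12→13  → match P4@[16:19],P7@[17:19]
i=20 'd': node 13→0 ·f
i=21 'c': node 0→1
i=22 'c': node 1→11
i=23 'd': node 11→12  → match P2@[22:23]
i=24 'e': node 12→13  → match P4@[21:24],P7@[22:24]
i=25 'b': node 13→4 ·f  → match P6@[25:25]
i=26 'b': node 4→8  → match P6@[26:26]
i=27 'c': node 8→9
i=28 'e': node 9→10  → match P1@[26:28],P3@[25:28]
i=29 'b': node 10→4 ·f  → match P6@[29:29]
i=30 'd': node 4→0 ·f
i=31 'c': node 0→1
i=32 'd': node 1→7  → match P2@[31:32]
i=33 'c': node 7→14
i=34 'c': node 14→15  → match P5@[31:34]
i=35 'b': node 15→4 ·f  → match P6@[35:35]
i=36 'b': node 4→8  → match P6@[36:36]

All matches (sorted): [[0,6],[3,6],[4,6],[6,1],[6,3],[7,6],[8,6],[10,1],[10,3],[11,0],[13,2],[14,4],[14,7],[18,2],[19,4],[19,7],[23,2],[24,4],[24,7],[25,6],[26,6],[28,1],[28,3],[29,6],[32,2],[34,5],[35,6],[36,6]]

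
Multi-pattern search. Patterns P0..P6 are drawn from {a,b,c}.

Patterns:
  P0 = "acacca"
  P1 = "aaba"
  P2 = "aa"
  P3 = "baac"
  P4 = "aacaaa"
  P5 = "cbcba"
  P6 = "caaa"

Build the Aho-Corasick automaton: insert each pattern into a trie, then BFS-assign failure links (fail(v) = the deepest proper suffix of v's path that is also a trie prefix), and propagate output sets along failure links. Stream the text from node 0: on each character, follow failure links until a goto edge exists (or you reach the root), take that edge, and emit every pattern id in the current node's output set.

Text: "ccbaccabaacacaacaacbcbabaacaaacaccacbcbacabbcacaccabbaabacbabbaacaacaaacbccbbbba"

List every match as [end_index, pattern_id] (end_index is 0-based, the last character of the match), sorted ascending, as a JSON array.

Construct AC machine:
Trie (insert patterns):
  n0 'ε': a→1 b→10 c→18
  n1 'a': a→7 c→2
  n2 'ac': a→3
  n3 'aca': c→4
  n4 'acac': c→5
  n5 'acacc': a→6
  n6 'acacca': ·  [P0 ends]
  n7 'aa': b→8 c→14  [P2 ends]
  n8 'aab': a→9
  n9 'aaba': ·  [P1 ends]
  n10 'b': a→11
  n11 'ba': a→12
  n12 'baa': c→13
  n13 'baac': ·  [P3 ends]
  n14 'aac': a→15
  n15 'aaca': a→16
  n16 'aacaa': a→17
  n17 'aacaaa': ·  [P4 ends]
  n18 'c': a→23 b→19
  n19 'cb': c→20
  n20 'cbc': b→21
  n21 'cbcb': a→22
  n22 'cbcba': ·  [P5 ends]
  n23 'ca': a→24
  n24 'caa': a→25
  n25 'caaa': ·  [P6 ends]

Failure links (BFS by depth):
  n1('a'): parent n0 fail=0; on 'a' 0 → fail=0;  out ∅∪∅=∅
  n10('b'): parent n0 fail=0; on 'b' 0 → fail=0;  out ∅∪∅=∅
  n18('c'): parent n0 fail=0; on 'c' 0 → fail=0;  out ∅∪∅=∅
  n2('ac'): parent n1 fail=0; on 'c' 0 → fail=18;  out ∅∪∅=∅
  n7('aa'): parent n1 fail=0; on 'a' 0 → fail=1;  out {2}∪∅={2}
  n11('ba'): parent n10 fail=0; on 'a' 0 → fail=1;  out ∅∪∅=∅
  n19('cb'): parent n18 fail=0; on 'b' 0 → fail=10;  out ∅∪∅=∅
  n23('ca'): parent n18 fail=0; on 'a' 0 → fail=1;  out ∅∪∅=∅
  n3('aca'): parent n2 fail=18; on 'a' 18 → fail=23;  out ∅∪∅=∅
  n8('aab'): parent n7 fail=1; on 'b' 1→0 → fail=10;  out ∅∪∅=∅
  n12('baa'): parent n11 fail=1; on 'a' 1 → fail=7;  out ∅∪{2}={2}
  n14('aac'): parent n7 fail=1; on 'c' 1 → fail=2;  out ∅∪∅=∅
  n20('cbc'): parent n19 fail=10; on 'c' 10→0 → fail=18;  out ∅∪∅=∅
  n24('caa'): parent n23 fail=1; on 'a' 1 → fail=7;  out ∅∪{2}={2}
  n4('acac'): parent n3 fail=23; on 'c' 23→1 → fail=2;  out ∅∪∅=∅
  n9('aaba'): parent n8 fail=10; on 'a' 10 → fail=11;  out {1}∪∅={1}
  n13('baac'): parent n12 fail=7; on 'c' 7 → fail=14;  out {3}∪∅={3}
  n15('aaca'): parent n14 fail=2; on 'a' 2 → fail=3;  out ∅∪∅=∅
  n21('cbcb'): parent n20 fail=18; on 'b' 18 → fail=19;  out ∅∪∅=∅
  n25('caaa'): parent n24 fail=7; on 'a' 7→1 → fail=7;  out {6}∪{2}={2,6}
  n5('acacc'): parent n4 fail=2; on 'c' 2→18→0 → fail=18;  out ∅∪∅=∅
  n16('aacaa'): parent n15 fail=3; on 'a' 3→23 → fail=24;  out ∅∪{2}={2}
  n22('cbcba'): parent n21 fail=19; on 'a' 19→10 → fail=11;  out {5}∪∅={5}
  n6('acacca'): parent n5 fail=18; on 'a' 18 → fail=23;  out {0}∪∅={0}
  n17('aacaaa'): parent n16 fail=24; on 'a' 24 → fail=25;  out {4}∪{2,6}={2,4,6}

Run:
[0] read 'c'  n0⇒n18
[1] read 'c'  n18⇒n18 (fail-walked)
[2] read 'b'  n18⇒n19
[3] read 'a'  n19⇒n11 (fail-walked)
[4] read 'c'  n11⇒n2 (fail-walked)
[5] read 'c'  n2⇒n18 (fail-walked)
[6] read 'a'  n18⇒n23
[7] read 'b'  n23⇒n10 (fail-walked)
[8] read 'a'  n10⇒n11
[9] read 'a'  n11⇒n12  → match P2@[8:9]
[10] read 'c'  n12⇒n13  → match P3@[7:10]
[11] read 'a'  n13⇒n15 (fail-walked)
[12] read 'c'  n15⇒n4 (fail-walked)
[13] read 'a'  n4⇒n3 (fail-walked)
[14] read 'a'  n3⇒n24 (fail-walked)  → match P2@[13:14]
[15] read 'c'  n24⇒n14 (fail-walked)
[16] read 'a'  n14⇒n15
[17] read 'a'  n15⇒n16  → match P2@[16:17]
[18] read 'c'  n16⇒n14 (fail-walked)
[19] read 'b'  n14⇒n19 (fail-walked)
[20] read 'c'  n19⇒n20
[21] read 'b'  n20⇒n21
[22] read 'a'  n21⇒n22  → match P5@[18:22]
[23] read 'b'  n22⇒n10 (fail-walked)
[24] read 'a'  n10⇒n11
[25] read 'a'  n11⇒n12  → match P2@[24:25]
[26] read 'c'  n12⇒n13  → match P3@[23:26]
[27] read 'a'  n13⇒n15 (fail-walked)
[28] read 'a'  n15⇒n16  → match P2@[27:28]
[29] read 'a'  n16⇒n17  → match P2@[28:29],P4@[24:29],P6@[26:29]
[30] read 'c'  n17⇒n14 (fail-walked)
[31] read 'a'  n14⇒n15
[32] read 'c'  n15⇒n4 (fail-walked)
[33] read 'c'  n4⇒n5
[34] read 'a'  n5⇒n6  → match P0@[29:34]
[35] read 'c'  n6⇒n2 (fail-walked)
[36] read 'b'  n2⇒n19 (fail-walked)
[37] read 'c'  n19⇒n20
[38] read 'b'  n20⇒n21
[39] read 'a'  n21⇒n22  → match P5@[35:39]
[40] read 'c'  n22⇒n2 (fail-walked)
[41] read 'a'  n2⇒n3
[42] read 'b'  n3⇒n10 (fail-walked)
[43] read 'b'  n10⇒n10 (fail-walked)
[44] read 'c'  n10⇒n18 (fail-walked)
[45] read 'a'  n18⇒n23
[46] read 'c'  n23⇒n2 (fail-walked)
[47] read 'a'  n2⇒n3
[48] read 'c'  n3⇒n4
[49] read 'c'  n4⇒n5
[50] read 'a'  n5⇒n6  → match P0@[45:50]
[51] read 'b'  n6⇒n10 (fail-walked)
[52] read 'b'  n10⇒n10 (fail-walked)
[53] read 'a'  n10⇒n11
[54] read 'a'  n11⇒n12  → match P2@[53:54]
[55] read 'b'  n12⇒n8 (fail-walked)
[56] read 'a'  n8⇒n9  → match P1@[53:56]
[57] read 'c'  n9⇒n2 (fail-walked)
[58] read 'b'  n2⇒n19 (fail-walked)
[59] read 'a'  n19⇒n11 (fail-walked)
[60] read 'b'  n11⇒n10 (fail-walked)
[61] read 'b'  n10⇒n10 (fail-walked)
[62] read 'a'  n10⇒n11
[63] read 'a'  n11⇒n12  → match P2@[62:63]
[64] read 'c'  n12⇒n13  → match P3@[61:64]
[65] read 'a'  n13⇒n15 (fail-walked)
[66] read 'a'  n15⇒n16  → match P2@[65:66]
[67] read 'c'  n16⇒n14 (fail-walked)
[68] read 'a'  n14⇒n15
[69] read 'a'  n15⇒n16  → match P2@[68:69]
[70] read 'a'  n16⇒n17  → match P2@[69:70],P4@[65:70],P6@[67:70]
[71] read 'c'  n17⇒n14 (fail-walked)
[72] read 'b'  n14⇒n19 (fail-walked)
[73] read 'c'  n19⇒n20
[74] read 'c'  n20⇒n18 (fail-walked)
[75] read 'b'  n18⇒n19
[76] read 'b'  n19⇒n10 (fail-walked)
[77] read 'b'  n10⇒n10 (fail-walked)
[78] read 'b'  n10⇒n10 (fail-walked)
[79] read 'a'  n10⇒n11

All matches (sorted): [[9,2],[10,3],[14,2],[17,2],[22,5],[25,2],[26,3],[28,2],[29,2],[29,4],[29,6],[34,0],[39,5],[50,0],[54,2],[56,1],[63,2],[64,3],[66,2],[69,2],[70,2],[70,4],[70,6]]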